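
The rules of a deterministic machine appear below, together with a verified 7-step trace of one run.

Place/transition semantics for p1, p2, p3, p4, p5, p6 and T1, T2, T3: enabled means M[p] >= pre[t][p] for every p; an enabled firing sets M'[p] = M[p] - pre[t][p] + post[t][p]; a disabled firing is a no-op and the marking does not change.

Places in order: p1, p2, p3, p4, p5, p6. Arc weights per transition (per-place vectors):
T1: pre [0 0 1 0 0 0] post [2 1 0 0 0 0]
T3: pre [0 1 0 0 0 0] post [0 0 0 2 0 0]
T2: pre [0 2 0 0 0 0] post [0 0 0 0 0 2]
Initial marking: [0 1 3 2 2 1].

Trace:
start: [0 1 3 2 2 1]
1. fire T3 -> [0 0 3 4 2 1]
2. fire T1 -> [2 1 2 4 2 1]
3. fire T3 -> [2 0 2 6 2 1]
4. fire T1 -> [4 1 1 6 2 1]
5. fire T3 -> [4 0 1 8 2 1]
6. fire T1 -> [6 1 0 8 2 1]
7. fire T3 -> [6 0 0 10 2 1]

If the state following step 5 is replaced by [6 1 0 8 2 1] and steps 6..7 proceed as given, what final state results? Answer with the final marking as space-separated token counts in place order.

6 0 0 10 2 1

state after step 5 := [6 1 0 8 2 1]
6. fire T1 -> [6 1 0 8 2 1]
7. fire T3 -> [6 0 0 10 2 1]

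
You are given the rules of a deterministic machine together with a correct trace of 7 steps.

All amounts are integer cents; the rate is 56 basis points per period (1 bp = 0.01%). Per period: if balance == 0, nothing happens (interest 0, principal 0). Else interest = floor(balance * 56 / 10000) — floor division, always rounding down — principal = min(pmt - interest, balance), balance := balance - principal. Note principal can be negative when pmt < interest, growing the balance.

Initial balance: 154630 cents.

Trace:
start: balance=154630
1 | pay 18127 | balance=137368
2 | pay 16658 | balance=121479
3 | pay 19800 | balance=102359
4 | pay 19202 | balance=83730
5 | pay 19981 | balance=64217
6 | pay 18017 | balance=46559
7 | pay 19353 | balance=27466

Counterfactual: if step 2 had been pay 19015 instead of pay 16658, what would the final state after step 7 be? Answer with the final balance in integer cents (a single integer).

25043

(re-executing from step 2 with the substitution; state before step 2: balance=137368)
2 | pay 19015 | balance=119122
3 | pay 19800 | balance=99989
4 | pay 19202 | balance=81346
5 | pay 19981 | balance=61820
6 | pay 18017 | balance=44149
7 | pay 19353 | balance=25043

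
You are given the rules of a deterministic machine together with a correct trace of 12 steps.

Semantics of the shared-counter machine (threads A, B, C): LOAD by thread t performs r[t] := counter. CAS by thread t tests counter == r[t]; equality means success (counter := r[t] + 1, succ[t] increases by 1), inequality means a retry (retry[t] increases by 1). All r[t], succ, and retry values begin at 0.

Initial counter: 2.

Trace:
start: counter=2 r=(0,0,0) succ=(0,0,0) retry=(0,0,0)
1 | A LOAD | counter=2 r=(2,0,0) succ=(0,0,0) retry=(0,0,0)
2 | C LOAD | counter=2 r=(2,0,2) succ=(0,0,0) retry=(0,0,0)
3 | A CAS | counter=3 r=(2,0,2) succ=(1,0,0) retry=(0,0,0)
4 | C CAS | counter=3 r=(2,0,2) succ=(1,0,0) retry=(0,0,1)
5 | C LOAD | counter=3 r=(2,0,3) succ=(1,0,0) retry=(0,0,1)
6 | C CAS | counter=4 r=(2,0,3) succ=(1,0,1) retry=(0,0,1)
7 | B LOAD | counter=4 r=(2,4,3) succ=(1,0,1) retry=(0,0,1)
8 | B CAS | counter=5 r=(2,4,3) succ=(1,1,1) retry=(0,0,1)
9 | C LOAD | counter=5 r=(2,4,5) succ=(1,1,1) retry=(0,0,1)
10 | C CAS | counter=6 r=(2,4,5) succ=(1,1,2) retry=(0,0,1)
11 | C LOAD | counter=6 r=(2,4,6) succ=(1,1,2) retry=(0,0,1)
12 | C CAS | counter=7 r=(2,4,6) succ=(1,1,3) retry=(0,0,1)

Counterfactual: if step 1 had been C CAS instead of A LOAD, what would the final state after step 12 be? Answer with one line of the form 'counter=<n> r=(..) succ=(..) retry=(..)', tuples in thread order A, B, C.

counter=7 r=(0,4,6) succ=(0,1,4) retry=(1,0,1)

(re-executing from step 1 with the substitution; state before step 1: counter=2 r=(0,0,0) succ=(0,0,0) retry=(0,0,0))
1 | C CAS | counter=2 r=(0,0,0) succ=(0,0,0) retry=(0,0,1)
2 | C LOAD | counter=2 r=(0,0,2) succ=(0,0,0) retry=(0,0,1)
3 | A CAS | counter=2 r=(0,0,2) succ=(0,0,0) retry=(1,0,1)
4 | C CAS | counter=3 r=(0,0,2) succ=(0,0,1) retry=(1,0,1)
5 | C LOAD | counter=3 r=(0,0,3) succ=(0,0,1) retry=(1,0,1)
6 | C CAS | counter=4 r=(0,0,3) succ=(0,0,2) retry=(1,0,1)
7 | B LOAD | counter=4 r=(0,4,3) succ=(0,0,2) retry=(1,0,1)
8 | B CAS | counter=5 r=(0,4,3) succ=(0,1,2) retry=(1,0,1)
9 | C LOAD | counter=5 r=(0,4,5) succ=(0,1,2) retry=(1,0,1)
10 | C CAS | counter=6 r=(0,4,5) succ=(0,1,3) retry=(1,0,1)
11 | C LOAD | counter=6 r=(0,4,6) succ=(0,1,3) retry=(1,0,1)
12 | C CAS | counter=7 r=(0,4,6) succ=(0,1,4) retry=(1,0,1)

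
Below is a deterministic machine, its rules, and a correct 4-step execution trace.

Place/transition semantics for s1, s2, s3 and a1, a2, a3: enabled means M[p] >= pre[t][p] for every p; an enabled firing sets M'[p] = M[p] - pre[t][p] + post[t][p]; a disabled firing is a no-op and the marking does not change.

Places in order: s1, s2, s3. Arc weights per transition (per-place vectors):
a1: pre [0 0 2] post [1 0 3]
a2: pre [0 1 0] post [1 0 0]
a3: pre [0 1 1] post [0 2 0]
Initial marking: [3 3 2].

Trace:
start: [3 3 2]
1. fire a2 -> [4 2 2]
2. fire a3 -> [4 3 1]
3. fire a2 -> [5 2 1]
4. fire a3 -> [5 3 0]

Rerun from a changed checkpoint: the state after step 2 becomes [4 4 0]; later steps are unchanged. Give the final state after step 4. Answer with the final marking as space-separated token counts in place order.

5 3 0

state after step 2 := [4 4 0]
3. fire a2 -> [5 3 0]
4. fire a3 -> [5 3 0]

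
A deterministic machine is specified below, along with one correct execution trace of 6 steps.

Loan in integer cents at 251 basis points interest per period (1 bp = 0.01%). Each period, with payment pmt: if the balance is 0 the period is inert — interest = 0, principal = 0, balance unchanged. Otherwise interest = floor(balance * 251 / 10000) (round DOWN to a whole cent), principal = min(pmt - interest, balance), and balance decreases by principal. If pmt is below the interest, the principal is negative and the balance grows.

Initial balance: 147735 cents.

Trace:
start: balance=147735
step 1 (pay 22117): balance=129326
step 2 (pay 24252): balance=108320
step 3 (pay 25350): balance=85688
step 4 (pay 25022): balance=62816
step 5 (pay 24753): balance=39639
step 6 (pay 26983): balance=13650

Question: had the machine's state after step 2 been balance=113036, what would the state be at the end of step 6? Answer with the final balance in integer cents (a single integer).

18860

state after step 2 := balance=113036
step 3 (pay 25350): balance=90523
step 4 (pay 25022): balance=67773
step 5 (pay 24753): balance=44721
step 6 (pay 26983): balance=18860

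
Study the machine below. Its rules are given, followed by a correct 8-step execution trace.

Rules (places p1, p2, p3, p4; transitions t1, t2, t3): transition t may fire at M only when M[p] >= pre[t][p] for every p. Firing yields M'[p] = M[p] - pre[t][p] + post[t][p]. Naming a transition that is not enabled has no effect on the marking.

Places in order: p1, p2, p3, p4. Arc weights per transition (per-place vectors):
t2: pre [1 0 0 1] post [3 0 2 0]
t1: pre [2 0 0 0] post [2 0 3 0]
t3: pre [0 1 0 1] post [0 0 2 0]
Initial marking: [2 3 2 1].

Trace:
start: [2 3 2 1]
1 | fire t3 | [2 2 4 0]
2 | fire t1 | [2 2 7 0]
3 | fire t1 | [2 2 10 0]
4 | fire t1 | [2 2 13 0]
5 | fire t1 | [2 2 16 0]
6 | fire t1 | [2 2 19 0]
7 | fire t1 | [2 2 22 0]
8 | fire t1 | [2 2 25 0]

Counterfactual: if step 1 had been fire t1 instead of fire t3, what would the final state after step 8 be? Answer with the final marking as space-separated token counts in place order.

2 3 26 1

(re-executing from step 1 with the substitution; state before step 1: [2 3 2 1])
1 | fire t1 | [2 3 5 1]
2 | fire t1 | [2 3 8 1]
3 | fire t1 | [2 3 11 1]
4 | fire t1 | [2 3 14 1]
5 | fire t1 | [2 3 17 1]
6 | fire t1 | [2 3 20 1]
7 | fire t1 | [2 3 23 1]
8 | fire t1 | [2 3 26 1]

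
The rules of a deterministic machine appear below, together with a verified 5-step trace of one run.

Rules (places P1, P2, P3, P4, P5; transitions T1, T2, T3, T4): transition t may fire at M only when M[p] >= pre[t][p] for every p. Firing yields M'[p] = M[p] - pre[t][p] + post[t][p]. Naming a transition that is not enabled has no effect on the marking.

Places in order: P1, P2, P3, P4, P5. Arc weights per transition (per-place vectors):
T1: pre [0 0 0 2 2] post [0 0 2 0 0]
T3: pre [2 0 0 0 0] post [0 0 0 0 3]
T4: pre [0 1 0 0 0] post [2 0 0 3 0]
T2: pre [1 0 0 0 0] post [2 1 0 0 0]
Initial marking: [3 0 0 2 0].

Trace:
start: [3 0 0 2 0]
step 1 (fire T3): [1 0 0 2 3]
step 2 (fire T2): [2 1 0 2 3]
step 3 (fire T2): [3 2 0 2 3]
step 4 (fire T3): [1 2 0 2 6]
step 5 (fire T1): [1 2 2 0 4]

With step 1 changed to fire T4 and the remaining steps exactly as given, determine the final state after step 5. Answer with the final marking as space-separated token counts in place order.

(re-executing from step 1 with the substitution; state before step 1: [3 0 0 2 0])
step 1 (fire T4): [3 0 0 2 0]
step 2 (fire T2): [4 1 0 2 0]
step 3 (fire T2): [5 2 0 2 0]
step 4 (fire T3): [3 2 0 2 3]
step 5 (fire T1): [3 2 2 0 1]

3 2 2 0 1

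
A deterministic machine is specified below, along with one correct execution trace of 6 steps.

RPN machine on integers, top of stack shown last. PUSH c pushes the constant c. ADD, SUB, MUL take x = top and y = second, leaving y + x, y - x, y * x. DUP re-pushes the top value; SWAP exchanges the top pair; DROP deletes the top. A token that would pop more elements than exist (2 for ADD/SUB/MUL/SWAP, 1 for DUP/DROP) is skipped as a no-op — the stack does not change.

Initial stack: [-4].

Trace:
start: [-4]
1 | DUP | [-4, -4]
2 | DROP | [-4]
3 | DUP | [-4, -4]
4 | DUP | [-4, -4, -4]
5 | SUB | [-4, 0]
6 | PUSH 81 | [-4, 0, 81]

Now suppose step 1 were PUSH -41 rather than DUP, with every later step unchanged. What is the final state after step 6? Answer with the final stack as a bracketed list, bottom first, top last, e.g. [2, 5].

[-4, 0, 81]

(re-executing from step 1 with the substitution; state before step 1: [-4])
1 | PUSH -41 | [-4, -41]
2 | DROP | [-4]
3 | DUP | [-4, -4]
4 | DUP | [-4, -4, -4]
5 | SUB | [-4, 0]
6 | PUSH 81 | [-4, 0, 81]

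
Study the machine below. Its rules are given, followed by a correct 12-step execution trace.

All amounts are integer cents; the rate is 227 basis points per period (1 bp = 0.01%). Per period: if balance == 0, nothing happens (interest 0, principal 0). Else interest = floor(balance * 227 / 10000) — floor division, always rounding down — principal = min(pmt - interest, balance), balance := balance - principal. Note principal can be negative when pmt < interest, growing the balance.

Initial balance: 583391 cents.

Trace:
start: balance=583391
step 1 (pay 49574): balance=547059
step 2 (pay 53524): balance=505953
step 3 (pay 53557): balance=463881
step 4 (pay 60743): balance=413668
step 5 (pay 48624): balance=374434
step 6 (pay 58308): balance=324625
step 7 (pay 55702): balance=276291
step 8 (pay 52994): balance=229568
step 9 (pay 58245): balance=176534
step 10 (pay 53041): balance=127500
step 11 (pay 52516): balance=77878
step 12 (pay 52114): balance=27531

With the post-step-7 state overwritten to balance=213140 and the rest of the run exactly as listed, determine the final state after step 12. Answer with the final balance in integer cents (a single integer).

state after step 7 := balance=213140
step 8 (pay 52994): balance=164984
step 9 (pay 58245): balance=110484
step 10 (pay 53041): balance=59950
step 11 (pay 52516): balance=8794
step 12 (pay 52114): balance=0

0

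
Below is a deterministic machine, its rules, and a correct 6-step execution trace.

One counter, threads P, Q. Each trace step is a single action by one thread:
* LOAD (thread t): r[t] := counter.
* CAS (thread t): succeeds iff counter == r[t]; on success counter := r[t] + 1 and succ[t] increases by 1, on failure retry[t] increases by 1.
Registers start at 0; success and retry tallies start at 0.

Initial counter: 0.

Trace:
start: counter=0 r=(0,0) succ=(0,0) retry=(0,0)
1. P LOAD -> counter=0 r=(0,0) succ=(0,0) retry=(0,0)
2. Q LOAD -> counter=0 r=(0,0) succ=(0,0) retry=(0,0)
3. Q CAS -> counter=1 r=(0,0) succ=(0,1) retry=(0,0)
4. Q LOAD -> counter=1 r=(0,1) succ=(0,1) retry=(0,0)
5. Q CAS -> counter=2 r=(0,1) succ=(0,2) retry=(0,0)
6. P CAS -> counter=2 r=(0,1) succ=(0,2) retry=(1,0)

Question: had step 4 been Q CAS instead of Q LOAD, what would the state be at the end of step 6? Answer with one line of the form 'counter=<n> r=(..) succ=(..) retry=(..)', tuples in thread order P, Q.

(re-executing from step 4 with the substitution; state before step 4: counter=1 r=(0,0) succ=(0,1) retry=(0,0))
4. Q CAS -> counter=1 r=(0,0) succ=(0,1) retry=(0,1)
5. Q CAS -> counter=1 r=(0,0) succ=(0,1) retry=(0,2)
6. P CAS -> counter=1 r=(0,0) succ=(0,1) retry=(1,2)

counter=1 r=(0,0) succ=(0,1) retry=(1,2)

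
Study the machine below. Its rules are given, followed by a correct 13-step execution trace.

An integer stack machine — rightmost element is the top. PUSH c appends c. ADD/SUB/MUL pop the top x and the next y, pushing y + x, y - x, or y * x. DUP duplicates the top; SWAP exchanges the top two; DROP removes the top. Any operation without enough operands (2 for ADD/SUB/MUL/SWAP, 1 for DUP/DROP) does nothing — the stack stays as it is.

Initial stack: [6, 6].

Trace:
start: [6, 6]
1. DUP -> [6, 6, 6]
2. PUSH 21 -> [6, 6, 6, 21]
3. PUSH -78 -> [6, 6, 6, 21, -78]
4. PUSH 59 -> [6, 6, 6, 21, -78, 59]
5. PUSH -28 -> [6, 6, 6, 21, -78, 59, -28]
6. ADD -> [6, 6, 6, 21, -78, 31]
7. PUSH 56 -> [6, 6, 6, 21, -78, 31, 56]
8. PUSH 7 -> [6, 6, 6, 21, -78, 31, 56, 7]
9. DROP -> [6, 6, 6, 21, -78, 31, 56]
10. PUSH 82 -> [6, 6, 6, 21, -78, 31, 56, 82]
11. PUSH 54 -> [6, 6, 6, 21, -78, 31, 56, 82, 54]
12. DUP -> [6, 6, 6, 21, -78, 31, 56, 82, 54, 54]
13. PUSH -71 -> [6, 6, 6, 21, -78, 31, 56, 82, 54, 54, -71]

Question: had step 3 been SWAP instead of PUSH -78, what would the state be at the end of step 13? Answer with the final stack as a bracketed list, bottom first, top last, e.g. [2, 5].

[6, 6, 21, 6, 31, 56, 82, 54, 54, -71]

(re-executing from step 3 with the substitution; state before step 3: [6, 6, 6, 21])
3. SWAP -> [6, 6, 21, 6]
4. PUSH 59 -> [6, 6, 21, 6, 59]
5. PUSH -28 -> [6, 6, 21, 6, 59, -28]
6. ADD -> [6, 6, 21, 6, 31]
7. PUSH 56 -> [6, 6, 21, 6, 31, 56]
8. PUSH 7 -> [6, 6, 21, 6, 31, 56, 7]
9. DROP -> [6, 6, 21, 6, 31, 56]
10. PUSH 82 -> [6, 6, 21, 6, 31, 56, 82]
11. PUSH 54 -> [6, 6, 21, 6, 31, 56, 82, 54]
12. DUP -> [6, 6, 21, 6, 31, 56, 82, 54, 54]
13. PUSH -71 -> [6, 6, 21, 6, 31, 56, 82, 54, 54, -71]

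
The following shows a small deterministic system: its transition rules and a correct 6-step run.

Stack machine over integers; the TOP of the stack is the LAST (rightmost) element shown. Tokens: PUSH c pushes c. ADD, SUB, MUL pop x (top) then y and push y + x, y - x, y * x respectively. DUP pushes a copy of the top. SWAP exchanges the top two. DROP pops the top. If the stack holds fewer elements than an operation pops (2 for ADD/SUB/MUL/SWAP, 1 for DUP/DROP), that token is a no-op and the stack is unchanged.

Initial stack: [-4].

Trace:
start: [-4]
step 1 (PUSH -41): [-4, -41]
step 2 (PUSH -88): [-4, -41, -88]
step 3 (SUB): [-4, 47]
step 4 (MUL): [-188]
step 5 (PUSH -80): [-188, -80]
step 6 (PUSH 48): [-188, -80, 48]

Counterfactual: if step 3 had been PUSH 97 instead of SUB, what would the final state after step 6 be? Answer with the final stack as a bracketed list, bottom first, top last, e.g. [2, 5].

[-4, -41, -8536, -80, 48]

(re-executing from step 3 with the substitution; state before step 3: [-4, -41, -88])
step 3 (PUSH 97): [-4, -41, -88, 97]
step 4 (MUL): [-4, -41, -8536]
step 5 (PUSH -80): [-4, -41, -8536, -80]
step 6 (PUSH 48): [-4, -41, -8536, -80, 48]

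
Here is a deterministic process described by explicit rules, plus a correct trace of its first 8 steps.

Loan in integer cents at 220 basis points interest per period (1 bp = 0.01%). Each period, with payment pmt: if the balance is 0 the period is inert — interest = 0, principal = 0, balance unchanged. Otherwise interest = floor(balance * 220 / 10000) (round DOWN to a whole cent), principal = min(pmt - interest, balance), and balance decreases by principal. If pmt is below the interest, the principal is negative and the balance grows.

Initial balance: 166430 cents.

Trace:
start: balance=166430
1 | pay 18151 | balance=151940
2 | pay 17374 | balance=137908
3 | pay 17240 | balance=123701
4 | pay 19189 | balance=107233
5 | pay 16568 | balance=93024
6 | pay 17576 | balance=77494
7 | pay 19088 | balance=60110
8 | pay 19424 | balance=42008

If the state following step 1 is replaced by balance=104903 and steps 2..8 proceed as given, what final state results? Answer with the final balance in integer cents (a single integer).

0

state after step 1 := balance=104903
2 | pay 17374 | balance=89836
3 | pay 17240 | balance=74572
4 | pay 19189 | balance=57023
5 | pay 16568 | balance=41709
6 | pay 17576 | balance=25050
7 | pay 19088 | balance=6513
8 | pay 19424 | balance=0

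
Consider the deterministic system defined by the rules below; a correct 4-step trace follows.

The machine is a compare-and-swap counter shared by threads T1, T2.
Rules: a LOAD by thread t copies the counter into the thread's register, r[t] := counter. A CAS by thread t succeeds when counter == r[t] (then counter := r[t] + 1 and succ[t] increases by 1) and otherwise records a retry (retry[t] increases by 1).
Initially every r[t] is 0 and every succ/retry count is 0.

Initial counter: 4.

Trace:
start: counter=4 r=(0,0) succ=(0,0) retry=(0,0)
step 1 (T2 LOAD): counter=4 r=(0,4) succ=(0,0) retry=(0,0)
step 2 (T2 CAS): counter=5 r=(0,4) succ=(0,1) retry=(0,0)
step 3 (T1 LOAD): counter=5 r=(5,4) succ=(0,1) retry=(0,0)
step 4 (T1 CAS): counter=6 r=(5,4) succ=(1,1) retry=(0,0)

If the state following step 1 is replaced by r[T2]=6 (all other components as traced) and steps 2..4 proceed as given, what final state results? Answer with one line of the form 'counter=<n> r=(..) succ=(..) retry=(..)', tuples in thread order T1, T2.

counter=5 r=(4,6) succ=(1,0) retry=(0,1)

state after step 1 := counter=4 r=(0,6) succ=(0,0) retry=(0,0)
step 2 (T2 CAS): counter=4 r=(0,6) succ=(0,0) retry=(0,1)
step 3 (T1 LOAD): counter=4 r=(4,6) succ=(0,0) retry=(0,1)
step 4 (T1 CAS): counter=5 r=(4,6) succ=(1,0) retry=(0,1)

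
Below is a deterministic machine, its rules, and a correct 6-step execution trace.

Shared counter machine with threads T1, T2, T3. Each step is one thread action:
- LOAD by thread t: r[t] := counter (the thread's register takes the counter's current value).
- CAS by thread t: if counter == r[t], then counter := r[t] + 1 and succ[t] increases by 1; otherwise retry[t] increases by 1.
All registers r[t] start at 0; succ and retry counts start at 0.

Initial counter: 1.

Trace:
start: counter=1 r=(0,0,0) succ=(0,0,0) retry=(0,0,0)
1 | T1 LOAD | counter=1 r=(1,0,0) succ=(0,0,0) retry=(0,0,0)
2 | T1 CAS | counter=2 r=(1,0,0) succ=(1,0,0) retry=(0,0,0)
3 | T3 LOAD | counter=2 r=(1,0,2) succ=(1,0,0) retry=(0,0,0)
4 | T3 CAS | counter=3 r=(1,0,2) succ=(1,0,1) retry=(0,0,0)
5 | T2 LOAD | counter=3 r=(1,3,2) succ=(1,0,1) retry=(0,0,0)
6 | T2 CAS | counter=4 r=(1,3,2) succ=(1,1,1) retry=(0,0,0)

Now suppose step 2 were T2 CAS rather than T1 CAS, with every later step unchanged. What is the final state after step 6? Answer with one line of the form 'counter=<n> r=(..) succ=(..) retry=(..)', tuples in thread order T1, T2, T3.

(re-executing from step 2 with the substitution; state before step 2: counter=1 r=(1,0,0) succ=(0,0,0) retry=(0,0,0))
2 | T2 CAS | counter=1 r=(1,0,0) succ=(0,0,0) retry=(0,1,0)
3 | T3 LOAD | counter=1 r=(1,0,1) succ=(0,0,0) retry=(0,1,0)
4 | T3 CAS | counter=2 r=(1,0,1) succ=(0,0,1) retry=(0,1,0)
5 | T2 LOAD | counter=2 r=(1,2,1) succ=(0,0,1) retry=(0,1,0)
6 | T2 CAS | counter=3 r=(1,2,1) succ=(0,1,1) retry=(0,1,0)

counter=3 r=(1,2,1) succ=(0,1,1) retry=(0,1,0)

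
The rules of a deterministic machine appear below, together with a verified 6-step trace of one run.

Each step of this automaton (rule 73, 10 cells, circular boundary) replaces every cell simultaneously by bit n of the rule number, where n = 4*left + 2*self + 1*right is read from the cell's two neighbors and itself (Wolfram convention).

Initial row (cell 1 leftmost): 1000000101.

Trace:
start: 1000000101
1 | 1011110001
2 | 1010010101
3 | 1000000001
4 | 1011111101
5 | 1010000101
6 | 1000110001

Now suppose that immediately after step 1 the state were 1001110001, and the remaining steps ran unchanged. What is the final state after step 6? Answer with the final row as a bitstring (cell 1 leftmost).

state after step 1 := 1001110001
2 | 1001010101
3 | 1000000001
4 | 1011111101
5 | 1010000101
6 | 1000110001

1000110001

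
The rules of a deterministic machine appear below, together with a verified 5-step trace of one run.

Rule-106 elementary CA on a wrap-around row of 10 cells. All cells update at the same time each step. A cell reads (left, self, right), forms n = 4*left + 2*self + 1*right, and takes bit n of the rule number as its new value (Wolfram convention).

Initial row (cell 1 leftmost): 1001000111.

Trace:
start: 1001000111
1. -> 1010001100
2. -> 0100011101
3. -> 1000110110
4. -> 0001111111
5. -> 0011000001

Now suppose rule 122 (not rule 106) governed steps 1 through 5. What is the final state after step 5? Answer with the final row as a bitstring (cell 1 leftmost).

1100111111

(re-executing steps 1..5 under rule 122; state before step 1: 1001000111)
1. -> 1110101100
2. -> 1011011111
3. -> 1111110000
4. -> 1000011001
5. -> 1100111111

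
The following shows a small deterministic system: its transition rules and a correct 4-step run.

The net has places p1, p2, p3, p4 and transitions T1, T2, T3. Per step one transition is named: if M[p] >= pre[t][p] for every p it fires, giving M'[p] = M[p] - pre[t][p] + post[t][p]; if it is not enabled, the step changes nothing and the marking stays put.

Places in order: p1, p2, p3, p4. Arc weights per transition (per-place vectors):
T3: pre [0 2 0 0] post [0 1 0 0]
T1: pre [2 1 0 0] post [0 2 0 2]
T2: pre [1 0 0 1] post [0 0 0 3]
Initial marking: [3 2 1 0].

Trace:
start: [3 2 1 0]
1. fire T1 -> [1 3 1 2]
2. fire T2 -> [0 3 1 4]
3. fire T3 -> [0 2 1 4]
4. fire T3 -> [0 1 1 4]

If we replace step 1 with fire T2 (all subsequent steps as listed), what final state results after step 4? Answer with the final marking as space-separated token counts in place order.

(re-executing from step 1 with the substitution; state before step 1: [3 2 1 0])
1. fire T2 -> [3 2 1 0]
2. fire T2 -> [3 2 1 0]
3. fire T3 -> [3 1 1 0]
4. fire T3 -> [3 1 1 0]

3 1 1 0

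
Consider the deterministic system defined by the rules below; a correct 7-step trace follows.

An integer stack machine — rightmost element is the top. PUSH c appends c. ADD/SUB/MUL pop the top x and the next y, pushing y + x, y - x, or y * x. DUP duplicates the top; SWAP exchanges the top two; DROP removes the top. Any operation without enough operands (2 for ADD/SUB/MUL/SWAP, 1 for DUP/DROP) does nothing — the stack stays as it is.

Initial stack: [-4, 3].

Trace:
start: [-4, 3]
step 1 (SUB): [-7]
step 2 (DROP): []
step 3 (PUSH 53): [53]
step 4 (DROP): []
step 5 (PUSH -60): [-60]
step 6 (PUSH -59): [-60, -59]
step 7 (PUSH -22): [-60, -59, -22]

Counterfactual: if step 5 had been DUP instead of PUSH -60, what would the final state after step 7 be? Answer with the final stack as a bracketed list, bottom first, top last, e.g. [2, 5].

(re-executing from step 5 with the substitution; state before step 5: [])
step 5 (DUP): []
step 6 (PUSH -59): [-59]
step 7 (PUSH -22): [-59, -22]

[-59, -22]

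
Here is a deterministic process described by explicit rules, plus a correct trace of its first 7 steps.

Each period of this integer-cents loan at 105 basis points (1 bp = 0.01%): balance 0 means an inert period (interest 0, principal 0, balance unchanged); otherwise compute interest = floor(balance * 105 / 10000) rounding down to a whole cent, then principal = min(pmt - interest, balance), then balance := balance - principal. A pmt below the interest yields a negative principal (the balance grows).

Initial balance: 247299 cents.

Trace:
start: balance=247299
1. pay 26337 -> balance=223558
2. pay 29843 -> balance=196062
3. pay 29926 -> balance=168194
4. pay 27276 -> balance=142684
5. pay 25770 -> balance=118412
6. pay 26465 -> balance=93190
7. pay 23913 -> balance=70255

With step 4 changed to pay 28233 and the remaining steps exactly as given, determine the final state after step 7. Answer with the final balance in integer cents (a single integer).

69268

(re-executing from step 4 with the substitution; state before step 4: balance=168194)
4. pay 28233 -> balance=141727
5. pay 25770 -> balance=117445
6. pay 26465 -> balance=92213
7. pay 23913 -> balance=69268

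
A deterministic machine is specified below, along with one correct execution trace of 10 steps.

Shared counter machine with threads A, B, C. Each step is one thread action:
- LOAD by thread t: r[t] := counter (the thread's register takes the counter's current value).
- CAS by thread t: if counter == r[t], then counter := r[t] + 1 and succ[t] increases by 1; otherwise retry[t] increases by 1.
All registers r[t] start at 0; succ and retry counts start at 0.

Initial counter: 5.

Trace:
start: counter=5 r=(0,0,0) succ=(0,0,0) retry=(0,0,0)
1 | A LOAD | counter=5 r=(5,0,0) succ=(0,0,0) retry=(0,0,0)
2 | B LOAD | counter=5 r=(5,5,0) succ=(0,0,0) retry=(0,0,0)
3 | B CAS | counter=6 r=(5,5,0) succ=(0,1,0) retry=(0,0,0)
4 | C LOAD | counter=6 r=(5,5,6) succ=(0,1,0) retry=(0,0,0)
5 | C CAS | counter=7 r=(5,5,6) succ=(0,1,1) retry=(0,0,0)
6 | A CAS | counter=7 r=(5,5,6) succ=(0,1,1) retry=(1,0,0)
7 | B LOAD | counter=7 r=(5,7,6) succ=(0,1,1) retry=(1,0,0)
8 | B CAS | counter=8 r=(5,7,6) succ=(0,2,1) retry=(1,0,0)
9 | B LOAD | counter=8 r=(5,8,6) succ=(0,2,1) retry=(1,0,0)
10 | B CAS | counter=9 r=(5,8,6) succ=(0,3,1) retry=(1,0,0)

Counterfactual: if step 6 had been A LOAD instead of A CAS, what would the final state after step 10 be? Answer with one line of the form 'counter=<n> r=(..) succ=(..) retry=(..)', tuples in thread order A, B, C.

counter=9 r=(7,8,6) succ=(0,3,1) retry=(0,0,0)

(re-executing from step 6 with the substitution; state before step 6: counter=7 r=(5,5,6) succ=(0,1,1) retry=(0,0,0))
6 | A LOAD | counter=7 r=(7,5,6) succ=(0,1,1) retry=(0,0,0)
7 | B LOAD | counter=7 r=(7,7,6) succ=(0,1,1) retry=(0,0,0)
8 | B CAS | counter=8 r=(7,7,6) succ=(0,2,1) retry=(0,0,0)
9 | B LOAD | counter=8 r=(7,8,6) succ=(0,2,1) retry=(0,0,0)
10 | B CAS | counter=9 r=(7,8,6) succ=(0,3,1) retry=(0,0,0)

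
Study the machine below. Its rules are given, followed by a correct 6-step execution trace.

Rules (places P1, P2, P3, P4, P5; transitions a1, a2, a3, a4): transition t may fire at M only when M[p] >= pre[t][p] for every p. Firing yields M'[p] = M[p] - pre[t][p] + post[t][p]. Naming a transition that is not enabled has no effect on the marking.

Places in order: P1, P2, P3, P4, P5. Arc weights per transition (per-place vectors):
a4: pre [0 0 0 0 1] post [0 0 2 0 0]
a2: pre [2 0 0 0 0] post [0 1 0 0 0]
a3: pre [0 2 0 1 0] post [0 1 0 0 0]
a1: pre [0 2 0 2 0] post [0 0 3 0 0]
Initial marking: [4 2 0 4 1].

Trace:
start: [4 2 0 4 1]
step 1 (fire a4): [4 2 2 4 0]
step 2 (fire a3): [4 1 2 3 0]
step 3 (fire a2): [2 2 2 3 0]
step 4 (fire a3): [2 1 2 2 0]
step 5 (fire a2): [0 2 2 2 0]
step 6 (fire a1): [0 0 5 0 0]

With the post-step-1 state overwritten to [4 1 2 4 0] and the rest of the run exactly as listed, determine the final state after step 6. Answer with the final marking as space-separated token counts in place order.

0 0 5 1 0

state after step 1 := [4 1 2 4 0]
step 2 (fire a3): [4 1 2 4 0]
step 3 (fire a2): [2 2 2 4 0]
step 4 (fire a3): [2 1 2 3 0]
step 5 (fire a2): [0 2 2 3 0]
step 6 (fire a1): [0 0 5 1 0]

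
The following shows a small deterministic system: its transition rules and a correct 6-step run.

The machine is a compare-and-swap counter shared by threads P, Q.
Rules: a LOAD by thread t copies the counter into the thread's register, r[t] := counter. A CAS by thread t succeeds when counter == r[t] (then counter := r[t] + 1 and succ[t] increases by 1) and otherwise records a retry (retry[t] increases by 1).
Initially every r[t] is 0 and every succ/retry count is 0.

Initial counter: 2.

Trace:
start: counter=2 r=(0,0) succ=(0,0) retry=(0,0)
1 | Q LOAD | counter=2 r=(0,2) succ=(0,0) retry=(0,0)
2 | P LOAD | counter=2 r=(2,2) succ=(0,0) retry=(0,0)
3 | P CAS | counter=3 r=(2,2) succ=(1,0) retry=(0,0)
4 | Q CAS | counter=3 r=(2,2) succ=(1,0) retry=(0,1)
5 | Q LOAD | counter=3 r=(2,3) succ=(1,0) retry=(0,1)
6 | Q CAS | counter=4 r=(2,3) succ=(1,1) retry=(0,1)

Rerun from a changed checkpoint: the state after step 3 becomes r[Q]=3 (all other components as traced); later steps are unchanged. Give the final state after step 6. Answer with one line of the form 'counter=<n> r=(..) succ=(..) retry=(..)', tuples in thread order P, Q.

counter=5 r=(2,4) succ=(1,2) retry=(0,0)

state after step 3 := counter=3 r=(2,3) succ=(1,0) retry=(0,0)
4 | Q CAS | counter=4 r=(2,3) succ=(1,1) retry=(0,0)
5 | Q LOAD | counter=4 r=(2,4) succ=(1,1) retry=(0,0)
6 | Q CAS | counter=5 r=(2,4) succ=(1,2) retry=(0,0)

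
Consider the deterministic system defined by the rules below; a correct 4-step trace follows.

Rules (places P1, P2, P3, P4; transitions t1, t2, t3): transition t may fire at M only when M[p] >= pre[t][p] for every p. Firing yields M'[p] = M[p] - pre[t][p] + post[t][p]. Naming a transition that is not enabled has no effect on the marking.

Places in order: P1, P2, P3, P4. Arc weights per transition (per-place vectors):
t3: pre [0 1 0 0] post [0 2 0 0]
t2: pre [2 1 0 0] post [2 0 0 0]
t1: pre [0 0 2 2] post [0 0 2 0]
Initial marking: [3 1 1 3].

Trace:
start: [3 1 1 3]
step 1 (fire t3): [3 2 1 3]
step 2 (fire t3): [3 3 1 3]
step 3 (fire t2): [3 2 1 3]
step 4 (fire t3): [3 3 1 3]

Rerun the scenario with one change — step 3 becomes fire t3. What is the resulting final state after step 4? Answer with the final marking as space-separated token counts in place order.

3 5 1 3

(re-executing from step 3 with the substitution; state before step 3: [3 3 1 3])
step 3 (fire t3): [3 4 1 3]
step 4 (fire t3): [3 5 1 3]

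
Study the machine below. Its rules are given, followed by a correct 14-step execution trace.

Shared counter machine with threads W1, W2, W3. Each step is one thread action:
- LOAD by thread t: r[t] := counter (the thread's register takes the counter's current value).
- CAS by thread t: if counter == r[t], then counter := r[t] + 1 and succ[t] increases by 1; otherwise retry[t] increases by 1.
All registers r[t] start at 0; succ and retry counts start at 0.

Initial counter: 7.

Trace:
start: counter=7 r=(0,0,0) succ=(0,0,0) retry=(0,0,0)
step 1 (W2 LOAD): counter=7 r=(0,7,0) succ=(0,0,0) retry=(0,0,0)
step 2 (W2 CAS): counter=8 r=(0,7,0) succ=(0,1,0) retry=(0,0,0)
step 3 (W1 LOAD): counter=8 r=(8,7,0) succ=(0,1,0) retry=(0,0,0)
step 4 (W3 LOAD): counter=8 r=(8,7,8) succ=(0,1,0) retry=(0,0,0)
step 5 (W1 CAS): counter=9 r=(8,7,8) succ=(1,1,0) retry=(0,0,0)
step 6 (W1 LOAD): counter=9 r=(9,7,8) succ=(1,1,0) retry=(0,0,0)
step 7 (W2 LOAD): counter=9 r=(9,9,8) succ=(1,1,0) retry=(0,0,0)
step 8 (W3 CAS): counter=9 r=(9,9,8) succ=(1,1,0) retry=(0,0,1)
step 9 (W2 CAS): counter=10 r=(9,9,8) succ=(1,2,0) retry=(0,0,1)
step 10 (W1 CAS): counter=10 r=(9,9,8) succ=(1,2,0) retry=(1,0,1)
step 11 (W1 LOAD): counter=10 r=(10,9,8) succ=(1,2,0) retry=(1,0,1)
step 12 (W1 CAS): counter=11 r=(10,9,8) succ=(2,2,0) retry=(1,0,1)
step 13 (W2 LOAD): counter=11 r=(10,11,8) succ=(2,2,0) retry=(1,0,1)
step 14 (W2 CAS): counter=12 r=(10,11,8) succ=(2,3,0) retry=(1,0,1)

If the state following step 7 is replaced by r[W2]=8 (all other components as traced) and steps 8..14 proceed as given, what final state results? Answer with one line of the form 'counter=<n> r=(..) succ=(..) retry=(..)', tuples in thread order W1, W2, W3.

state after step 7 := counter=9 r=(9,8,8) succ=(1,1,0) retry=(0,0,0)
step 8 (W3 CAS): counter=9 r=(9,8,8) succ=(1,1,0) retry=(0,0,1)
step 9 (W2 CAS): counter=9 r=(9,8,8) succ=(1,1,0) retry=(0,1,1)
step 10 (W1 CAS): counter=10 r=(9,8,8) succ=(2,1,0) retry=(0,1,1)
step 11 (W1 LOAD): counter=10 r=(10,8,8) succ=(2,1,0) retry=(0,1,1)
step 12 (W1 CAS): counter=11 r=(10,8,8) succ=(3,1,0) retry=(0,1,1)
step 13 (W2 LOAD): counter=11 r=(10,11,8) succ=(3,1,0) retry=(0,1,1)
step 14 (W2 CAS): counter=12 r=(10,11,8) succ=(3,2,0) retry=(0,1,1)

counter=12 r=(10,11,8) succ=(3,2,0) retry=(0,1,1)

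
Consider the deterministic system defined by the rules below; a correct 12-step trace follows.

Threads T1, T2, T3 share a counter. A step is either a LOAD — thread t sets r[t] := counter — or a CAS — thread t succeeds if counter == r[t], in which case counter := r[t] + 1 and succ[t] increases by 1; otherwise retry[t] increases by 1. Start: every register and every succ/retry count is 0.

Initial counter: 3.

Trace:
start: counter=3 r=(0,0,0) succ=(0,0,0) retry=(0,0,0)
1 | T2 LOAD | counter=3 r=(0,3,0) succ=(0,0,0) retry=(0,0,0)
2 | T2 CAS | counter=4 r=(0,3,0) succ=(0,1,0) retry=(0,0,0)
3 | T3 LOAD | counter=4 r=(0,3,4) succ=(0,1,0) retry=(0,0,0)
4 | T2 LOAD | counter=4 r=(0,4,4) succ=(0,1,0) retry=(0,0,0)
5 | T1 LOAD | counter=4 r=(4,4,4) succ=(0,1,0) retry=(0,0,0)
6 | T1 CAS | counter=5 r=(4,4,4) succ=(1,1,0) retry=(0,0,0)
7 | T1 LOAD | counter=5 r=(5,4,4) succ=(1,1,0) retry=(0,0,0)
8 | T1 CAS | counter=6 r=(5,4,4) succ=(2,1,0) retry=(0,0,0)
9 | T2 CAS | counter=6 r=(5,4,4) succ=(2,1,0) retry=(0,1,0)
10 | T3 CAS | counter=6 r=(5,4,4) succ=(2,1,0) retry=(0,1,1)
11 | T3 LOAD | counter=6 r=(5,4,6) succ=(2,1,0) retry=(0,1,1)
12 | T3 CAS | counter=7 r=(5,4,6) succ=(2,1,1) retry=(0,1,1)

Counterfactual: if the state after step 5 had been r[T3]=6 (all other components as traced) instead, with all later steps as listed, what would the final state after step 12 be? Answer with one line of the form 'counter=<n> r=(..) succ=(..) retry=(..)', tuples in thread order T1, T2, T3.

counter=8 r=(5,4,7) succ=(2,1,2) retry=(0,1,0)

state after step 5 := counter=4 r=(4,4,6) succ=(0,1,0) retry=(0,0,0)
6 | T1 CAS | counter=5 r=(4,4,6) succ=(1,1,0) retry=(0,0,0)
7 | T1 LOAD | counter=5 r=(5,4,6) succ=(1,1,0) retry=(0,0,0)
8 | T1 CAS | counter=6 r=(5,4,6) succ=(2,1,0) retry=(0,0,0)
9 | T2 CAS | counter=6 r=(5,4,6) succ=(2,1,0) retry=(0,1,0)
10 | T3 CAS | counter=7 r=(5,4,6) succ=(2,1,1) retry=(0,1,0)
11 | T3 LOAD | counter=7 r=(5,4,7) succ=(2,1,1) retry=(0,1,0)
12 | T3 CAS | counter=8 r=(5,4,7) succ=(2,1,2) retry=(0,1,0)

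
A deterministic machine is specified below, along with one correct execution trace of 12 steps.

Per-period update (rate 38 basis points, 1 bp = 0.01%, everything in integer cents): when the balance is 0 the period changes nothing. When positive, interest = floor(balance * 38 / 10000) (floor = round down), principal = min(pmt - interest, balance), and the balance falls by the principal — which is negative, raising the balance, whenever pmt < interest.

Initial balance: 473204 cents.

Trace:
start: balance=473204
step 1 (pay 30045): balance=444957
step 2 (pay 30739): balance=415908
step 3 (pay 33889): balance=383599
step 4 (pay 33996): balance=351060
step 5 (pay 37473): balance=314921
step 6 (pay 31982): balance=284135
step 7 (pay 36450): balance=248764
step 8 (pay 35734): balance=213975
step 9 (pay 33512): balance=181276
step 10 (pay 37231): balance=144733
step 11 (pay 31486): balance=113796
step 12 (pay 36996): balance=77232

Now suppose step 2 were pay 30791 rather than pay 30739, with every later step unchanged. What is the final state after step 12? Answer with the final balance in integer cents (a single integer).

77178

(re-executing from step 2 with the substitution; state before step 2: balance=444957)
step 2 (pay 30791): balance=415856
step 3 (pay 33889): balance=383547
step 4 (pay 33996): balance=351008
step 5 (pay 37473): balance=314868
step 6 (pay 31982): balance=284082
step 7 (pay 36450): balance=248711
step 8 (pay 35734): balance=213922
step 9 (pay 33512): balance=181222
step 10 (pay 37231): balance=144679
step 11 (pay 31486): balance=113742
step 12 (pay 36996): balance=77178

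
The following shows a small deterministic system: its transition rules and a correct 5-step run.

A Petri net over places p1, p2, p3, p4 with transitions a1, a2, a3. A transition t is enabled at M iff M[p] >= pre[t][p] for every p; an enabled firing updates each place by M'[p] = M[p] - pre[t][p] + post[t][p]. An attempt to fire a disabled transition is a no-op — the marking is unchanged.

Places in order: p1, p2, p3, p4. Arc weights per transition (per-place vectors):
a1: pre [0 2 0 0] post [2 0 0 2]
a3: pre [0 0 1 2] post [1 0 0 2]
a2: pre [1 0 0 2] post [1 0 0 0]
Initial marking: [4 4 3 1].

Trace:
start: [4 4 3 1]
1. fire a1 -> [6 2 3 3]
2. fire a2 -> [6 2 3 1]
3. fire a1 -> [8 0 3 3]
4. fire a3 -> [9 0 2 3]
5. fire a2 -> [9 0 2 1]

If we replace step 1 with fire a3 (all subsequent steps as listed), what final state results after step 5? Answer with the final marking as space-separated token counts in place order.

7 2 2 1

(re-executing from step 1 with the substitution; state before step 1: [4 4 3 1])
1. fire a3 -> [4 4 3 1]
2. fire a2 -> [4 4 3 1]
3. fire a1 -> [6 2 3 3]
4. fire a3 -> [7 2 2 3]
5. fire a2 -> [7 2 2 1]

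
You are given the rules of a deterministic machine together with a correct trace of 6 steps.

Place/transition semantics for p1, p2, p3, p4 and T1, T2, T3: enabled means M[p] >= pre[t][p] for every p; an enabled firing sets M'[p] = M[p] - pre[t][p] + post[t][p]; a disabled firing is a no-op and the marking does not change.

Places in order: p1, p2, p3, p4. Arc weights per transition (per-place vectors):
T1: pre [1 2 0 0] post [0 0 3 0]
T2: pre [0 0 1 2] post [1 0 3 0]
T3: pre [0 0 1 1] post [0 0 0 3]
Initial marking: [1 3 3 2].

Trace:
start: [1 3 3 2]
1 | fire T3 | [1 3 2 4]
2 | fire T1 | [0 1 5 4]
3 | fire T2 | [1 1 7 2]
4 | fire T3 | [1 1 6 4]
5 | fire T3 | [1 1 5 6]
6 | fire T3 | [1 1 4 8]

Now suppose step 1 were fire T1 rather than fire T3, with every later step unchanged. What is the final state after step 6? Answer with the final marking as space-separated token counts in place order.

(re-executing from step 1 with the substitution; state before step 1: [1 3 3 2])
1 | fire T1 | [0 1 6 2]
2 | fire T1 | [0 1 6 2]
3 | fire T2 | [1 1 8 0]
4 | fire T3 | [1 1 8 0]
5 | fire T3 | [1 1 8 0]
6 | fire T3 | [1 1 8 0]

1 1 8 0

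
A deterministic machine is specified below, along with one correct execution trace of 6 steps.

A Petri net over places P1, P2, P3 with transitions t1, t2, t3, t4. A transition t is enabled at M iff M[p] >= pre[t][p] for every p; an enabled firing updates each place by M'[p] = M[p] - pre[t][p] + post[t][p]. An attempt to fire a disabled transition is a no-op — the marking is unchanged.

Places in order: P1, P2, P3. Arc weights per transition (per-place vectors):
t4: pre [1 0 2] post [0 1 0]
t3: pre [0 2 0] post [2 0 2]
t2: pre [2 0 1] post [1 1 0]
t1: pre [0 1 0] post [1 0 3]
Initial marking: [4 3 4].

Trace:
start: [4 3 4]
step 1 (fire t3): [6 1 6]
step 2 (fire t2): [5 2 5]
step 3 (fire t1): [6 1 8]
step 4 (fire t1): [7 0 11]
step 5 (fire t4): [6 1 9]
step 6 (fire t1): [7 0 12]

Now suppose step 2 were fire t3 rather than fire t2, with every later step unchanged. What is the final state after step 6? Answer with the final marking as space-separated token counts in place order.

7 0 10

(re-executing from step 2 with the substitution; state before step 2: [6 1 6])
step 2 (fire t3): [6 1 6]
step 3 (fire t1): [7 0 9]
step 4 (fire t1): [7 0 9]
step 5 (fire t4): [6 1 7]
step 6 (fire t1): [7 0 10]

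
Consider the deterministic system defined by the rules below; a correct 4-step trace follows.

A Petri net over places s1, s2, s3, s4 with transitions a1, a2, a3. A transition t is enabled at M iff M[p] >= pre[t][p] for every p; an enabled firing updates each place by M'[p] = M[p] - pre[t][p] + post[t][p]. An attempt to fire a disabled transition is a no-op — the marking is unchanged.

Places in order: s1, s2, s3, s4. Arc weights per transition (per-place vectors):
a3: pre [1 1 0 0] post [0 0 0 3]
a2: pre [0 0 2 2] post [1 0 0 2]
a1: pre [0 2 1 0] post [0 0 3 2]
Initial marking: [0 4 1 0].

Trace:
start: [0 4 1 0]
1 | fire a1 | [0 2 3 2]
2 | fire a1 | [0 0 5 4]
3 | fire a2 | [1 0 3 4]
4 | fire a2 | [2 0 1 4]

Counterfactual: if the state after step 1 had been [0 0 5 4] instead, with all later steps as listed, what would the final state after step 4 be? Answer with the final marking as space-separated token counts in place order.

state after step 1 := [0 0 5 4]
2 | fire a1 | [0 0 5 4]
3 | fire a2 | [1 0 3 4]
4 | fire a2 | [2 0 1 4]

2 0 1 4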